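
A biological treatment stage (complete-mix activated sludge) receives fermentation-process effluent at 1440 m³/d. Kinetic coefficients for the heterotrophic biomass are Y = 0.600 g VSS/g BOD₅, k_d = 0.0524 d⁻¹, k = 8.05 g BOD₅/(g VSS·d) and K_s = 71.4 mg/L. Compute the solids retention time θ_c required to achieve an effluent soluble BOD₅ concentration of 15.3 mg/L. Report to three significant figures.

From 1/θ_c = Y·k·S/(K_s + S) − k_d: Y·k·S/(K_s+S) = 0.600 × 8.05 × 15.3 / (71.4 + 15.3) = 0.8524 d⁻¹.
1/θ_c = 0.8524 − 0.0524 = 0.8000 d⁻¹, so θ_c = 1.250 d.

θ_c ≈ 1.25 d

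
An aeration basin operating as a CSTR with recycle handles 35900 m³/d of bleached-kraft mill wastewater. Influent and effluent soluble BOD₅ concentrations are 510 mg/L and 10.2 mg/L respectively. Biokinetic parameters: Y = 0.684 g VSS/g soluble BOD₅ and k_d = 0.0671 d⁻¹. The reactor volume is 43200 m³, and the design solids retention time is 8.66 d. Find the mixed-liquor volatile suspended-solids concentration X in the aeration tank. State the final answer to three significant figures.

Solving the biomass balance for X: X = Y Q (S₀−S) θ_c / [V (1+k_d θ_c)] = 0.684 × 35900 × (510 − 10.2) × 8.66 / [43200 × (1 + 0.0671 × 8.66)] = 1556 mg/L.

X ≈ 1560 mg/L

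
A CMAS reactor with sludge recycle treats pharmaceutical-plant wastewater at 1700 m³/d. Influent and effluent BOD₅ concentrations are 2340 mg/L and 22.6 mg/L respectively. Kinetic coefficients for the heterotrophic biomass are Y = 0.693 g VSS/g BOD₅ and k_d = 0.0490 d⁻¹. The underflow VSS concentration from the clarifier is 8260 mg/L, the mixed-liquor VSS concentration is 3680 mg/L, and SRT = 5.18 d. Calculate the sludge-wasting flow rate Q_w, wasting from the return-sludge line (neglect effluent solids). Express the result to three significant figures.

Q_w ≈ 264 m³/d

Steady-state biomass mass balance: V·X·(1 + k_d·θ_c) = Y·Q·(S₀ − S)·θ_c, so V = 0.693 × 1700 × (2340 − 22.6) × 5.18 / [3680 × (1 + 0.0490 × 5.18)] = 1.41×10^7 / 4614 = 3065 m³.
Wasting from the return line (neglecting effluent solids): Q_w = V·X / (θ_c·X_r) = 3065 × 3680 / (5.18 × 8260) = 263.6 m³/d.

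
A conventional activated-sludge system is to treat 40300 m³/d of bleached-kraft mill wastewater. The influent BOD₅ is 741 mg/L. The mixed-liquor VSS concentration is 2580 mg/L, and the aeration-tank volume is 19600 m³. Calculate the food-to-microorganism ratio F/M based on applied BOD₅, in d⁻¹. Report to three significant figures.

F/M = Q·S₀ / (V·X) = 40300 × 741 / (19600 × 2580) = 0.5905 g BOD₅·(g VSS·d)⁻¹.

F/M ≈ 0.591 d⁻¹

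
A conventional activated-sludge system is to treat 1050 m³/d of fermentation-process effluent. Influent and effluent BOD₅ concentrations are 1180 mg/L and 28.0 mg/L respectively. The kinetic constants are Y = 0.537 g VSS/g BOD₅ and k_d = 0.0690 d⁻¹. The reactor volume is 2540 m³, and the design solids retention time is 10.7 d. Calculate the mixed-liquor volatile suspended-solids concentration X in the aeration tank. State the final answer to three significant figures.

Solving the biomass balance for X: X = Y Q (S₀−S) θ_c / [V (1+k_d θ_c)] = 0.537 × 1050 × (1180 − 28.0) × 10.7 / [2540 × (1 + 0.0690 × 10.7)] = 1574 mg/L.

X ≈ 1570 mg/L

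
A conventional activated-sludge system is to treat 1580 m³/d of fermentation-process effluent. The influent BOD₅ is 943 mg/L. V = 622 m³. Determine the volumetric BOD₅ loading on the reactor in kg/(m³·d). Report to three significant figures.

L_v ≈ 2.40 kg BOD₅/(m³·d)

Volumetric loading L_v = Q·S₀ / V = 1580 × 943 g/m³ / 622.0 m³ = 2395 g/(m³·d) = 2.395 kg BOD₅/(m³·d).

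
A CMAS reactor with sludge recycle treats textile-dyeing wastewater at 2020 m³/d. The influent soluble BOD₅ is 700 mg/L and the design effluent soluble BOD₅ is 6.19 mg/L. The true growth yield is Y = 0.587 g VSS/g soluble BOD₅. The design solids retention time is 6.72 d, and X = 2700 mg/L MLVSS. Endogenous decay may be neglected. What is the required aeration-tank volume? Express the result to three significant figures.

V ≈ 2050 m³

With k_d = 0 the design equation reduces to V = Y Q (S₀−S) θ_c / X = 0.587 × 2020 × (700 − 6.19) × 6.72 / 2700 = 2048 m³.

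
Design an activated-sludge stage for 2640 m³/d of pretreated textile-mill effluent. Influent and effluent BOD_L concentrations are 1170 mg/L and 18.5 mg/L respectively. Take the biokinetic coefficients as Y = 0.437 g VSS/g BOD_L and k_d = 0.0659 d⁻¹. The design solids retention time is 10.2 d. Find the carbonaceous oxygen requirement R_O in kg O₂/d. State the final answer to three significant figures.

Y_obs = Y / (1 + k_d θ_c) = 0.437 / (1 + 0.0659 × 10.2) = 0.437 / 1.672 = 0.2613.
ΔS = 1170 − 18.5 = 1152 mg/L, so the substrate removal rate is 2640 × 1152/1000 = 3040 kg BOD_L/d.
Net sludge production P_X = 0.2613 × 3040 = 794.4 kg VSS/d.
Carbonaceous O₂ demand = substrate oxidised − cell-mass equivalent = 3040 − 1.42 × 794.4 = 1912 kg O₂/d.

R_O ≈ 1910 kg O₂/d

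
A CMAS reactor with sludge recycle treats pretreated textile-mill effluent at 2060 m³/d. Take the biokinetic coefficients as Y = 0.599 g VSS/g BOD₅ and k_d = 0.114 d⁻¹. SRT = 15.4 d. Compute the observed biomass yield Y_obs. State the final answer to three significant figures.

Observed yield with endogenous decay: Y_obs = Y / (1 + k_d·θ_c) = 0.599 / (1 + 0.114 × 15.4) = 0.599 / 2.756 = 0.2174 g VSS/g BOD₅.

Y_obs ≈ 0.217 g VSS/g BOD₅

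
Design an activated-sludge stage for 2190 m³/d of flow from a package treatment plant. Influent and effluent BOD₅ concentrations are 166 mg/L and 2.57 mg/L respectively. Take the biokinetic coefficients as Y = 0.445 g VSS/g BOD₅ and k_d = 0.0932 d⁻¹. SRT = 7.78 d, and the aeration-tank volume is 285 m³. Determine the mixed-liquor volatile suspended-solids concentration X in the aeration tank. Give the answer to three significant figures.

X = Y·Q·ΔS·θ_c / [V·(1 + k_d θ_c)] = 0.445 × 2190 × (166 − 2.57) × 7.78 / [285 × (1 + 0.0932 × 7.78)] = 2520 mg/L.

X ≈ 2520 mg/L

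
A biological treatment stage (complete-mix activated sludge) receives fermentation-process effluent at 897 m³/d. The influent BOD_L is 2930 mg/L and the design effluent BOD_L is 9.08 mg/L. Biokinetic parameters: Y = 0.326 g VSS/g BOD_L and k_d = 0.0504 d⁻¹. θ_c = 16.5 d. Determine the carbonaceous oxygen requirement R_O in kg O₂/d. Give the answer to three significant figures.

The observed yield is Y_obs = Y/(1 + k_d·θ_c) = 0.326 / (1 + 0.0504 × 16.5) = 0.326 / 1.832 = 0.1780 g VSS per g BOD_L removed.
Substrate removed = Q·(S₀ − S) = 897 m³/d × (2930 − 9.08) g/m³ = 2.62×10^6 g/d = 2620 kg/d.
P_X = Y_obs·Q·(S₀ − S) = 0.1780 × 2620 = 466.3 kg VSS/d.
Carbonaceous O₂ demand = substrate oxidised − cell-mass equivalent = 2620 − 1.42 × 466.3 = 1958 kg O₂/d.

R_O ≈ 1960 kg O₂/d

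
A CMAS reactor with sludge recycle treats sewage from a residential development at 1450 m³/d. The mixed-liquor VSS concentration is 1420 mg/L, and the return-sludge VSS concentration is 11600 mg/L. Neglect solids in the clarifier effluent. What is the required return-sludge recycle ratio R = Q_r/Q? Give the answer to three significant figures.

Mass balance around the secondary clarifier (neglecting effluent solids): R = X / (X_r − X) = 1420 / (11600 − 1420) = 0.1395.

R ≈ 0.139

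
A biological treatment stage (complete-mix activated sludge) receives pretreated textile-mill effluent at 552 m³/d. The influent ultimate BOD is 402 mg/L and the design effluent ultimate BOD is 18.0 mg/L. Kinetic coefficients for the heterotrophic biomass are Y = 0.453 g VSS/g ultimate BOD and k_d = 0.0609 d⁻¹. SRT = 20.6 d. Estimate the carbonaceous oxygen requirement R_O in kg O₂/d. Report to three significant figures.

Observed yield with endogenous decay: Y_obs = Y / (1 + k_d·θ_c) = 0.453 / (1 + 0.0609 × 20.6) = 0.453 / 2.255 = 0.2009 g VSS/g ultimate BOD.
Q·(S₀ − S) = 552 × (402 − 18.0) × 10⁻³ = 212.0 kg/d removed.
Biomass synthesised: P_X = Y_obs × 212.0 = 42.59 kg VSS/d.
R_O = Q·(S₀ − S) − 1.42·P_X = 212.0 − 1.42 × 42.59 = 151.5 kg O₂/d.

R_O ≈ 151 kg O₂/d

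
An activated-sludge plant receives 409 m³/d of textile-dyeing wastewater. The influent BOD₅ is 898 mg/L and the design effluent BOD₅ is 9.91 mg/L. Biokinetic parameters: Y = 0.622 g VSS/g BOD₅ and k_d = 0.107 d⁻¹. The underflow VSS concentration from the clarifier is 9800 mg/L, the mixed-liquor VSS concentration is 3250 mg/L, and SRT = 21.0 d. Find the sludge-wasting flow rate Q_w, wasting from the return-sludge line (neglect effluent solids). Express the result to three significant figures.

Q_w ≈ 7.10 m³/d

Rearranging the biomass balance for a CMAS with decay, V = Y·Q·ΔS·θ_c / [X·(1+k_d θ_c)] = 0.622 × 409 × (898 − 9.91) × 21.0 / [3250 × (1 + 0.107 × 21.0)] = 4.74×10^6 / 10553 = 449.6 m³.
Wasting from the return line (neglecting effluent solids): Q_w = V·X / (θ_c·X_r) = 449.6 × 3250 / (21.0 × 9800) = 7.100 m³/d.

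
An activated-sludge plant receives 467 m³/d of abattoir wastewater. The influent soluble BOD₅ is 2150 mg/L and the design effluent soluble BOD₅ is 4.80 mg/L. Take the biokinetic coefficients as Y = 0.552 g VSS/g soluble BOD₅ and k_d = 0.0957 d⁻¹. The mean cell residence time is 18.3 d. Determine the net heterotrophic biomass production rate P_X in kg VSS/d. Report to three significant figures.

Observed yield with endogenous decay: Y_obs = Y / (1 + k_d·θ_c) = 0.552 / (1 + 0.0957 × 18.3) = 0.552 / 2.751 = 0.2006 g VSS/g soluble BOD₅.
Q·(S₀ − S) = 467 × (2150 − 4.80) × 10⁻³ = 1002 kg/d removed.
Net biomass production P_X = Y_obs × Q·(S₀ − S) = 0.2006 × 1002 = 201.0 kg VSS/d.

P_X ≈ 201 kg VSS/d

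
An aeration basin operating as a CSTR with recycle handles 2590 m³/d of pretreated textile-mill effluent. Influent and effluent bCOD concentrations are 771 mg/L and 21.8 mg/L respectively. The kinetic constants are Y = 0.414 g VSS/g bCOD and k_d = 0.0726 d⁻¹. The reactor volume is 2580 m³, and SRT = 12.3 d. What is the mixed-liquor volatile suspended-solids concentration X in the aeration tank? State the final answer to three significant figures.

X ≈ 2020 mg/L

Solving the biomass balance for X: X = Y Q (S₀−S) θ_c / [V (1+k_d θ_c)] = 0.414 × 2590 × (771 − 21.8) × 12.3 / [2580 × (1 + 0.0726 × 12.3)] = 2023 mg/L.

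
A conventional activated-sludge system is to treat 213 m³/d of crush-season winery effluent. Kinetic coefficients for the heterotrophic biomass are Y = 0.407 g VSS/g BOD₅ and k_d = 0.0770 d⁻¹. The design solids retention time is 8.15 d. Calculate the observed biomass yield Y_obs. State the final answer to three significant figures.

Y_obs = Y / (1 + k_d θ_c) = 0.407 / (1 + 0.0770 × 8.15) = 0.407 / 1.628 = 0.2501.

Y_obs ≈ 0.250 g VSS/g BOD₅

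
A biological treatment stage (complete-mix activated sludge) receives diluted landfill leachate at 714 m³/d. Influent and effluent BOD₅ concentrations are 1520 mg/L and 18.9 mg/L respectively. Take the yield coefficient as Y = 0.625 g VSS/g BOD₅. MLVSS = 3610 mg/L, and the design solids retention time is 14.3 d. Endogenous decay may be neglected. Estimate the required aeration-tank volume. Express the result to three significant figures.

With k_d = 0 the design equation reduces to V = Y Q (S₀−S) θ_c / X = 0.625 × 714 × (1520 − 18.9) × 14.3 / 3610 = 2653 m³.

V ≈ 2650 m³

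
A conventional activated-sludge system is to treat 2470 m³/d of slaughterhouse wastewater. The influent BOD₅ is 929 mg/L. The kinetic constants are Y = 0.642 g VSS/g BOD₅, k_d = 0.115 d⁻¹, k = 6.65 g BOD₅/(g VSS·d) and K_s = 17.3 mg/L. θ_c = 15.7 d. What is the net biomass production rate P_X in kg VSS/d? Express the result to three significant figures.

P_X ≈ 525 kg VSS/d

Effluent substrate depends only on kinetics and SRT: S = K_s(1 + k_d θ_c) / [θ_c(Yk − k_d) − 1] = 17.3 × (1 + 0.115 × 15.7) / [15.7 × (0.642 × 6.65 − 0.115) − 1] = 48.54 / 64.22 = 0.7557 mg/L.
The observed yield is Y_obs = Y/(1 + k_d·θ_c) = 0.642 / (1 + 0.115 × 15.7) = 0.642 / 2.806 = 0.2288 g VSS per g BOD₅ removed.
Q·(S₀ − S) = 2470 × (929 − 0.756) × 10⁻³ = 2293 kg/d removed.
So the net sludge growth is P_X = 0.2288 × 2293 = 524.7 kg VSS/d.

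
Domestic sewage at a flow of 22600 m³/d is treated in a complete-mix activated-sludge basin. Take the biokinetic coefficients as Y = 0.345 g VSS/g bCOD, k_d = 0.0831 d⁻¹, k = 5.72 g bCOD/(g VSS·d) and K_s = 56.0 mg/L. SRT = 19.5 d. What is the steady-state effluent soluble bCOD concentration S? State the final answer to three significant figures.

For a completely mixed reactor with recycle the Lawrence–McCarty relation gives S = K_s·(1 + k_d·θ_c) / [θ_c·(Y·k − k_d) − 1] = 56.0 × (1 + 0.0831 × 19.5) / [19.5 × (0.345 × 5.72 − 0.0831) − 1] = 146.7 / 35.86 = 4.092 mg/L.

S ≈ 4.09 mg/L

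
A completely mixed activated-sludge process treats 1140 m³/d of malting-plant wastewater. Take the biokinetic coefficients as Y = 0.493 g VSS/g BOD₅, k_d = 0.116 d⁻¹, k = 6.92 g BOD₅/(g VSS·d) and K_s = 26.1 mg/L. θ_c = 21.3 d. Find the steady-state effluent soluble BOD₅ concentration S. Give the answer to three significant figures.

S ≈ 1.31 mg/L

For a completely mixed reactor with recycle the Lawrence–McCarty relation gives S = K_s·(1 + k_d·θ_c) / [θ_c·(Y·k − k_d) − 1] = 26.1 × (1 + 0.116 × 21.3) / [21.3 × (0.493 × 6.92 − 0.116) − 1] = 90.59 / 69.20 = 1.309 mg/L.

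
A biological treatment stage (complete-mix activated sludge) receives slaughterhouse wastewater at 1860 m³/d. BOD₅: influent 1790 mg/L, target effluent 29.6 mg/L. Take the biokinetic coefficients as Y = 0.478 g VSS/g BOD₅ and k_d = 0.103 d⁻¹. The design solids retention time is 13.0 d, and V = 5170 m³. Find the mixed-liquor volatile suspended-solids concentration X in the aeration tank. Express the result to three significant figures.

Solving the biomass balance for X: X = Y Q (S₀−S) θ_c / [V (1+k_d θ_c)] = 0.478 × 1860 × (1790 − 29.6) × 13.0 / [5170 × (1 + 0.103 × 13.0)] = 1683 mg/L.

X ≈ 1680 mg/L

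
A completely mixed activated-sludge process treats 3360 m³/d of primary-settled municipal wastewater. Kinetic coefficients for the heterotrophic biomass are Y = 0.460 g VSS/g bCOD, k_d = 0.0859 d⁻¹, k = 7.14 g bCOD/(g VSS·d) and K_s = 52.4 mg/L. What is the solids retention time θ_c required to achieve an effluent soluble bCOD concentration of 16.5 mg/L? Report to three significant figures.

Specific growth rate at S = 16.5 mg/L: μ = YkS/(K_s+S) = 0.460·7.14·16.5/(52.4+16.5) = 0.7865 d⁻¹.
Then 1/θ_c = μ − k_d = 0.7865 − 0.0859 = 0.7006 d⁻¹, giving θ_c = 1.427 d.

θ_c ≈ 1.43 d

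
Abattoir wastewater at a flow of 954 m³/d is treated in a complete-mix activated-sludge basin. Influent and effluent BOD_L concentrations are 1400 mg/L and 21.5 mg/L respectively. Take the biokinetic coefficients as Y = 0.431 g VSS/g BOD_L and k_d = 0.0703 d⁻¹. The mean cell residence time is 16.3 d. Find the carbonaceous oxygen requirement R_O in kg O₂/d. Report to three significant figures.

R_O ≈ 940 kg O₂/d

Y_obs = Y / (1 + k_d θ_c) = 0.431 / (1 + 0.0703 × 16.3) = 0.431 / 2.146 = 0.2008.
ΔS = 1400 − 21.5 = 1378 mg/L, so the substrate removal rate is 954 × 1378/1000 = 1315 kg BOD_L/d.
P_X = Y_obs·Q·(S₀ − S) = 0.2008 × 1315 = 264.1 kg VSS/d.
R_O = Q·(S₀ − S) − 1.42·P_X = 1315 − 1.42 × 264.1 = 940.0 kg O₂/d.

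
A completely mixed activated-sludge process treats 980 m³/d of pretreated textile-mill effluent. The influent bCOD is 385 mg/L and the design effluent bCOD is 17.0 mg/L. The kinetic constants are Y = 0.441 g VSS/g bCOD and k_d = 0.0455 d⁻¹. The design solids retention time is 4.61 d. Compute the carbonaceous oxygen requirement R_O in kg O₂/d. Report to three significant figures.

The observed yield is Y_obs = Y/(1 + k_d·θ_c) = 0.441 / (1 + 0.0455 × 4.61) = 0.441 / 1.210 = 0.3645 g VSS per g bCOD removed.
Q·(S₀ − S) = 980 × (385 − 17.0) × 10⁻³ = 360.6 kg/d removed.
P_X = Y_obs·Q·(S₀ − S) = 0.3645 × 360.6 = 131.5 kg VSS/d.
Carbonaceous O₂ demand = substrate oxidised − cell-mass equivalent = 360.6 − 1.42 × 131.5 = 174.0 kg O₂/d.

R_O ≈ 174 kg O₂/d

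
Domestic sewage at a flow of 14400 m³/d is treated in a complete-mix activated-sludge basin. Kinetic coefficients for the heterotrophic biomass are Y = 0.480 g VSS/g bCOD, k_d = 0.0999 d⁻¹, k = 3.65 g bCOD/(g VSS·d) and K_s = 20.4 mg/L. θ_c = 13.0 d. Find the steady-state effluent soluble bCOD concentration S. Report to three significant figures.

Effluent substrate depends only on kinetics and SRT: S = K_s(1 + k_d θ_c) / [θ_c(Yk − k_d) − 1] = 20.4 × (1 + 0.0999 × 13.0) / [13.0 × (0.480 × 3.65 − 0.0999) − 1] = 46.89 / 20.48 = 2.290 mg/L.

S ≈ 2.29 mg/L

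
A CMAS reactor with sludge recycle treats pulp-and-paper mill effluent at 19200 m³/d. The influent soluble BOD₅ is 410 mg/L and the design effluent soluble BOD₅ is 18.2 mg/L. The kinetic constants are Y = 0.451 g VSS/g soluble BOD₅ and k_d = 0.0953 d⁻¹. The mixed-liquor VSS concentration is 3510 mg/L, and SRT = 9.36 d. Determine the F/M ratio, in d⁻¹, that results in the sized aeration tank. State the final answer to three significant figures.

F/M ≈ 0.469 d⁻¹

Rearranging the biomass balance for a CMAS with decay, V = Y·Q·ΔS·θ_c / [X·(1+k_d θ_c)] = 0.451 × 19200 × (410 − 18.2) × 9.36 / [3510 × (1 + 0.0953 × 9.36)] = 3.18×10^7 / 6641 = 4782 m³.
F/M = applied load / biomass = Q·S₀/(V·X) = 19200 × 410 / (4782 × 3510) = 0.4690 d⁻¹.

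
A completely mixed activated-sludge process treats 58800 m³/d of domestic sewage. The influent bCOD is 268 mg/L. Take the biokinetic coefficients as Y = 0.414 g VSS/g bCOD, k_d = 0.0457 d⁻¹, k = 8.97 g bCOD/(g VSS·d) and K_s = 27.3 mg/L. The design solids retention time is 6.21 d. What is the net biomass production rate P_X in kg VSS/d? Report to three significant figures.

Effluent substrate depends only on kinetics and SRT: S = K_s(1 + k_d θ_c) / [θ_c(Yk − k_d) − 1] = 27.3 × (1 + 0.0457 × 6.21) / [6.21 × (0.414 × 8.97 − 0.0457) − 1] = 35.05 / 21.78 = 1.609 mg/L.
Y_obs = Y / (1 + k_d θ_c) = 0.414 / (1 + 0.0457 × 6.21) = 0.414 / 1.284 = 0.3225.
Substrate removed = Q·(S₀ − S) = 58800 m³/d × (268 − 1.61) g/m³ = 1.57×10^7 g/d = 15664 kg/d.
Net biomass production P_X = Y_obs × Q·(S₀ − S) = 0.3225 × 15664 = 5051 kg VSS/d.

P_X ≈ 5050 kg VSS/d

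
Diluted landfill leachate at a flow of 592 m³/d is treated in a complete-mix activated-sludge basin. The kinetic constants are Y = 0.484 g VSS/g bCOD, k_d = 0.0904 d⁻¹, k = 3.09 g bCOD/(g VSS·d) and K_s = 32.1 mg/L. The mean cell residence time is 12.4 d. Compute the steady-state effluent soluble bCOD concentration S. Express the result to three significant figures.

From the Monod/SRT balance for a CMAS, S = K_s·(1+k_d θ_c)/[θ_c·(Y k − k_d) − 1] = 32.1 × (1 + 0.0904 × 12.4) / [12.4 × (0.484 × 3.09 − 0.0904) − 1] = 68.08 / 16.42 = 4.145 mg/L.

S ≈ 4.15 mg/L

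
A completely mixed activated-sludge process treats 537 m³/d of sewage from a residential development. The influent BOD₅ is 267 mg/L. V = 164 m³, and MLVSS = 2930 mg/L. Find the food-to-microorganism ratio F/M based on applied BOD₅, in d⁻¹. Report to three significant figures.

Food-to-microorganism ratio F/M = Q S₀ / (V X) = 537 × 267 / (164.0 × 2930) = 0.2984 d⁻¹.

F/M ≈ 0.298 d⁻¹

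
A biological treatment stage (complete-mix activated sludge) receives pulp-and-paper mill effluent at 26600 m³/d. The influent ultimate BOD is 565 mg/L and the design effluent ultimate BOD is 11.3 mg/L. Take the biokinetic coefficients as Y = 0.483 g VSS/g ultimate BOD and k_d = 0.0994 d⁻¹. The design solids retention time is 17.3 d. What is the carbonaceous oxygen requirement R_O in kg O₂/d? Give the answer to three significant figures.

The observed yield is Y_obs = Y/(1 + k_d·θ_c) = 0.483 / (1 + 0.0994 × 17.3) = 0.483 / 2.720 = 0.1776 g VSS per g ultimate BOD removed.
Substrate removed = Q·(S₀ − S) = 26600 m³/d × (565 − 11.3) g/m³ = 1.47×10^7 g/d = 14728 kg/d.
P_X = Y_obs·Q·(S₀ − S) = 0.1776 × 14728 = 2616 kg VSS/d.
R_O = Q·ΔS − 1.42 P_X = 14728 − 3714 = 11014 kg O₂/d.

R_O ≈ 11000 kg O₂/d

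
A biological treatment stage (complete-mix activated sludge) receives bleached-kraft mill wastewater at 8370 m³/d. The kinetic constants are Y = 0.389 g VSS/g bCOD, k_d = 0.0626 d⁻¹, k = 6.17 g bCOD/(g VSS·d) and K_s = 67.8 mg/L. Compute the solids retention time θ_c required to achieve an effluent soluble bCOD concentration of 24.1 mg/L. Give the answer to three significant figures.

At the target effluent, Y k S/(K_s+S) = 0.389×6.17×24.1/91.90 = 0.6294 d⁻¹.
Then 1/θ_c = μ − k_d = 0.6294 − 0.0626 = 0.5668 d⁻¹, giving θ_c = 1.764 d.

θ_c ≈ 1.76 d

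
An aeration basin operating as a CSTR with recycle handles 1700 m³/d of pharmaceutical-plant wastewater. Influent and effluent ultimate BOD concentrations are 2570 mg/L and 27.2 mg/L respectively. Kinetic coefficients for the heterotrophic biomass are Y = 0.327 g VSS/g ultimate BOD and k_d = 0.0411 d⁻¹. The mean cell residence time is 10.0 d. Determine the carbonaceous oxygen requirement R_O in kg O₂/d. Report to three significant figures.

Observed yield with endogenous decay: Y_obs = Y / (1 + k_d·θ_c) = 0.327 / (1 + 0.0411 × 10.0) = 0.327 / 1.411 = 0.2318 g VSS/g ultimate BOD.
ΔS = 2570 − 27.2 = 2543 mg/L, so the substrate removal rate is 1700 × 2543/1000 = 4323 kg ultimate BOD/d.
Biomass synthesised: P_X = Y_obs × 4323 = 1002 kg VSS/d.
Carbonaceous O₂ demand = substrate oxidised − cell-mass equivalent = 4323 − 1.42 × 1002 = 2900 kg O₂/d.

R_O ≈ 2900 kg O₂/d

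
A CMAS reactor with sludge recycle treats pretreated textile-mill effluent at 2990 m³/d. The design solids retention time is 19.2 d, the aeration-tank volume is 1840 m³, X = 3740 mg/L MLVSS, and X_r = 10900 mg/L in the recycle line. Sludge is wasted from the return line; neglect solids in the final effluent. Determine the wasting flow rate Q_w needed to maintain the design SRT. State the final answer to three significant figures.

Wasting from the return line (neglecting effluent solids): Q_w = V·X / (θ_c·X_r) = 1840 × 3740 / (19.2 × 10900) = 32.88 m³/d.

Q_w ≈ 32.9 m³/d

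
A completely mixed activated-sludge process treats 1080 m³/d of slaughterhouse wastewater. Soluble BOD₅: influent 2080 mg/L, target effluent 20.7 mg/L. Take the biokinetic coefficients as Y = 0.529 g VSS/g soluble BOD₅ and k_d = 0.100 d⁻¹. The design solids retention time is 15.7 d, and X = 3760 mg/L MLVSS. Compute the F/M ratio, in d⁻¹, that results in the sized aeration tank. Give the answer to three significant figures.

F/M ≈ 0.313 d⁻¹

From the SRT design equation V = Y Q (S₀−S) θ_c / [X (1 + k_d θ_c)] = 0.529 × 1080 × (2080 − 20.7) × 15.7 / [3760 × (1 + 0.100 × 15.7)] = 1.85×10^7 / 9663 = 1912 m³.
F/M = applied load / biomass = Q·S₀/(V·X) = 1080 × 2080 / (1912 × 3760) = 0.3126 d⁻¹.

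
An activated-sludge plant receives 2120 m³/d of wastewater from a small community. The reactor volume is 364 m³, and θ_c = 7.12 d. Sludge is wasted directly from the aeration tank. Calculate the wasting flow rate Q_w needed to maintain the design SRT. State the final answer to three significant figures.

For wasting at MLVSS concentration, Q_w = V/θ_c = 364.0/7.12 = 51.12 m³/d.

Q_w ≈ 51.1 m³/d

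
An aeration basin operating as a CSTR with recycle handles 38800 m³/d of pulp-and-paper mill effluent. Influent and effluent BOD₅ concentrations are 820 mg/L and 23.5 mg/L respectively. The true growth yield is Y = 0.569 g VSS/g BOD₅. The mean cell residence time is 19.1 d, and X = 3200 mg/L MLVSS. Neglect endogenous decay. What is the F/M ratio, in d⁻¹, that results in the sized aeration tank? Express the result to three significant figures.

F/M ≈ 0.0947 d⁻¹

Biomass mass balance (decay neglected): V·X = Y·Q·(S₀ − S)·θ_c, so V = 0.569 × 38800 × (820 − 23.5) × 19.1 / 3200 = 104957 m³.
Food-to-microorganism ratio F/M = Q S₀ / (V X) = 38800 × 820 / (104957 × 3200) = 0.09473 d⁻¹.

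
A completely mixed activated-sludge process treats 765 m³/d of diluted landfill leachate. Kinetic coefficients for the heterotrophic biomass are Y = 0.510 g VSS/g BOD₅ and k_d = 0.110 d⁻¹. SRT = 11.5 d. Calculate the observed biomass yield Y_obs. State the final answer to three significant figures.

Correct the yield for decay: Y_obs = Y/(1 + k_d θ_c) = 0.510 / (1 + 0.110 × 11.5) = 0.510 / 2.265 = 0.2252.

Y_obs ≈ 0.225 g VSS/g BOD₅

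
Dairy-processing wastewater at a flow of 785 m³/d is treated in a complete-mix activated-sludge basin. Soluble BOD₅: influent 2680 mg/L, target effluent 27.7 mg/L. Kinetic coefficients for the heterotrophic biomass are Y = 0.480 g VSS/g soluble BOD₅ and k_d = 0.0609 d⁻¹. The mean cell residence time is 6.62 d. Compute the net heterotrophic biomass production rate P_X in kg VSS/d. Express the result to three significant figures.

P_X ≈ 712 kg VSS/d

Observed yield with endogenous decay: Y_obs = Y / (1 + k_d·θ_c) = 0.480 / (1 + 0.0609 × 6.62) = 0.480 / 1.403 = 0.3421 g VSS/g soluble BOD₅.
Mass of soluble BOD₅ removed per day: Q(S₀ − S) = 785 × 2652 g/m³ = 2082 kg/d.
Net biomass production P_X = Y_obs × Q·(S₀ − S) = 0.3421 × 2082 = 712.2 kg VSS/d.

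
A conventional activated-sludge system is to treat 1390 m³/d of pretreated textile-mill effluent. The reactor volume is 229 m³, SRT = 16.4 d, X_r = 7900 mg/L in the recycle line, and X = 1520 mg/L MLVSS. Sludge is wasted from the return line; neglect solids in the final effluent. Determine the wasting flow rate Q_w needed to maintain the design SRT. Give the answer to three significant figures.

Q_w ≈ 2.69 m³/d

θ_c = V·X/(Q_w·X_r) when wasting from the recycle, so Q_w = V·X/(θ_c·X_r) = 229.0 × 1520 / (16.4 × 7900) = 2.687 m³/d.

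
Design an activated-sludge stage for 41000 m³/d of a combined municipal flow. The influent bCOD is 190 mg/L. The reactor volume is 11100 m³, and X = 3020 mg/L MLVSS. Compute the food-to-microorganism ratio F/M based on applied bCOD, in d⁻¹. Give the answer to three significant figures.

F/M = applied load / biomass = Q·S₀/(V·X) = 41000 × 190 / (11100 × 3020) = 0.2324 d⁻¹.

F/M ≈ 0.232 d⁻¹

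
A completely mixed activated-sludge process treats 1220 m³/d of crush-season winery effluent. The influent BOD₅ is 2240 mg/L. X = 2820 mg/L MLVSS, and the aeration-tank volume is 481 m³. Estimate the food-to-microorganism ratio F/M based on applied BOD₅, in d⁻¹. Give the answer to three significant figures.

F/M = applied load / biomass = Q·S₀/(V·X) = 1220 × 2240 / (481.0 × 2820) = 2.015 d⁻¹.

F/M ≈ 2.01 d⁻¹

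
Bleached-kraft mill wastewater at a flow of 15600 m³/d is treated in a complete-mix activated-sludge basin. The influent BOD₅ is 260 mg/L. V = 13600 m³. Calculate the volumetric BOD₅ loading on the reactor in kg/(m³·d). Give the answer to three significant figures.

L_v ≈ 0.298 kg BOD₅/(m³·d)

L_v = Q S₀ / V = 15600 × 260 × 10⁻³ / 13600 = 0.2982 kg/(m³·d).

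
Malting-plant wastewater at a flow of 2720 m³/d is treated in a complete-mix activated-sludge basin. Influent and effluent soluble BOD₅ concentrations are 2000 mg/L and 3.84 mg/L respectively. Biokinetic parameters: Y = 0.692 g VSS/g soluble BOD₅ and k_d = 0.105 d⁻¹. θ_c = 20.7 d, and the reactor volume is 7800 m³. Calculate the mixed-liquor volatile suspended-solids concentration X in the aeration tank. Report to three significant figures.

X ≈ 3140 mg/L

From V·X·(1 + k_d·θ_c) = Y·Q·(S₀ − S)·θ_c: X = 0.692 × 2720 × (2000 − 3.84) × 20.7 / [7800 × (1 + 0.105 × 20.7)] = 3142 mg/L.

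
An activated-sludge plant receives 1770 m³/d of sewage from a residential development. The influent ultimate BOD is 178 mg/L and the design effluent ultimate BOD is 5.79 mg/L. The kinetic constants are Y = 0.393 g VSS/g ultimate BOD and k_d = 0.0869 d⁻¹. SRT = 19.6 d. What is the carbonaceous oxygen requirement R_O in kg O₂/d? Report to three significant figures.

R_O ≈ 242 kg O₂/d

Observed yield with endogenous decay: Y_obs = Y / (1 + k_d·θ_c) = 0.393 / (1 + 0.0869 × 19.6) = 0.393 / 2.703 = 0.1454 g VSS/g ultimate BOD.
Q·(S₀ − S) = 1770 × (178 − 5.79) × 10⁻³ = 304.8 kg/d removed.
Biomass synthesised: P_X = Y_obs × 304.8 = 44.31 kg VSS/d.
Carbonaceous O₂ demand = substrate oxidised − cell-mass equivalent = 304.8 − 1.42 × 44.31 = 241.9 kg O₂/d.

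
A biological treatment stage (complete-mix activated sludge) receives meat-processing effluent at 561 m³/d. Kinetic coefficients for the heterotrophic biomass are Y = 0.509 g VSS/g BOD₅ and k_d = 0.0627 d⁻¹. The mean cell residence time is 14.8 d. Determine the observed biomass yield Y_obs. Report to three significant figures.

Y_obs = Y / (1 + k_d θ_c) = 0.509 / (1 + 0.0627 × 14.8) = 0.509 / 1.928 = 0.2640.

Y_obs ≈ 0.264 g VSS/g BOD₅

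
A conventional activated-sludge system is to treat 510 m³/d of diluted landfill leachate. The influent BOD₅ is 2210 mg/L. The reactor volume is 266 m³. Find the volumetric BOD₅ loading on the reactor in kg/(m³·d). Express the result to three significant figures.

L_v ≈ 4.24 kg BOD₅/(m³·d)

L_v = Q S₀ / V = 510 × 2210 × 10⁻³ / 266.0 = 4.237 kg/(m³·d).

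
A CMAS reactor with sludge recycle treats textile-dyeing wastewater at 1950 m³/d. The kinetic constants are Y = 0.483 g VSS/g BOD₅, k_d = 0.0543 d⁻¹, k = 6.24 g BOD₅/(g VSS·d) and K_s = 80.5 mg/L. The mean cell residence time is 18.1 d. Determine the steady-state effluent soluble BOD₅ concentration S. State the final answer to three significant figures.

Effluent substrate depends only on kinetics and SRT: S = K_s(1 + k_d θ_c) / [θ_c(Yk − k_d) − 1] = 80.5 × (1 + 0.0543 × 18.1) / [18.1 × (0.483 × 6.24 − 0.0543) − 1] = 159.6 / 52.57 = 3.036 mg/L.

S ≈ 3.04 mg/L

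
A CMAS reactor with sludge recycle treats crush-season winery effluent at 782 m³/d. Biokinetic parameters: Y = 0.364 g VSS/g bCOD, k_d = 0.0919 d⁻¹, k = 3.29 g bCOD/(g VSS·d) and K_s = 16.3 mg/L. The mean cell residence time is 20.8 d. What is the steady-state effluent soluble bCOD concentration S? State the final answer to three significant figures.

Effluent substrate depends only on kinetics and SRT: S = K_s(1 + k_d θ_c) / [θ_c(Yk − k_d) − 1] = 16.3 × (1 + 0.0919 × 20.8) / [20.8 × (0.364 × 3.29 − 0.0919) − 1] = 47.46 / 22.00 = 2.157 mg/L.

S ≈ 2.16 mg/L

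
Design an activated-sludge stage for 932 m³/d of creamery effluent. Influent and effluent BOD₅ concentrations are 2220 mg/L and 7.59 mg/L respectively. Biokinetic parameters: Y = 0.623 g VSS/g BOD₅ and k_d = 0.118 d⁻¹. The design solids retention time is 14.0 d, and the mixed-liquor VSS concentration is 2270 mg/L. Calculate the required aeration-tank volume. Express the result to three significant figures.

From the SRT design equation V = Y Q (S₀−S) θ_c / [X (1 + k_d θ_c)] = 0.623 × 932 × (2220 − 7.59) × 14.0 / [2270 × (1 + 0.118 × 14.0)] = 1.8×10^7 / 6020 = 2987 m³.

V ≈ 2990 m³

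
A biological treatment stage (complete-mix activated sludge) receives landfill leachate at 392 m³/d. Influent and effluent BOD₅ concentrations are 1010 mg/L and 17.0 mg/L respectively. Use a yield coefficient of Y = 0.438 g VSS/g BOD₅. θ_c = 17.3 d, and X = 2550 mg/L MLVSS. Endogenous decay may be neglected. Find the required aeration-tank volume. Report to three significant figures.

Biomass mass balance (decay neglected): V·X = Y·Q·(S₀ − S)·θ_c, so V = 0.438 × 392 × (1010 − 17.0) × 17.3 / 2550 = 1157 m³.

V ≈ 1160 m³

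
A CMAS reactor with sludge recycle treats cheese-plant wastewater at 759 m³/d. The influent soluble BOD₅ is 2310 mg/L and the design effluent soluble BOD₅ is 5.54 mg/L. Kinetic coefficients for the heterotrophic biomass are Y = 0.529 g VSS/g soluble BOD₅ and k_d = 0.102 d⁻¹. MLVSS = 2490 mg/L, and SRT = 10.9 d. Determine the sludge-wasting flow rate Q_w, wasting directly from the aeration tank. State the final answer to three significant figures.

Q_w ≈ 176 m³/d

From the SRT design equation V = Y Q (S₀−S) θ_c / [X (1 + k_d θ_c)] = 0.529 × 759 × (2310 − 5.54) × 10.9 / [2490 × (1 + 0.102 × 10.9)] = 1.01×10^7 / 5258 = 1918 m³.
For wasting at MLVSS concentration, Q_w = V/θ_c = 1918/10.9 = 176.0 m³/d.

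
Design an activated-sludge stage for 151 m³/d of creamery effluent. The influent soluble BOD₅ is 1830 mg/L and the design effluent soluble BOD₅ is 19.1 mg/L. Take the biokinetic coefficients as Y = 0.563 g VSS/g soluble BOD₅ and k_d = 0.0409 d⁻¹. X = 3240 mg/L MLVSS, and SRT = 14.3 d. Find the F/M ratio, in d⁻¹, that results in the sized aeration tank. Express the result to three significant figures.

F/M ≈ 0.199 d⁻¹

From the SRT design equation V = Y Q (S₀−S) θ_c / [X (1 + k_d θ_c)] = 0.563 × 151 × (1830 − 19.1) × 14.3 / [3240 × (1 + 0.0409 × 14.3)] = 2.2×10^6 / 5135 = 428.7 m³.
F/M = applied load / biomass = Q·S₀/(V·X) = 151 × 1830 / (428.7 × 3240) = 0.1989 d⁻¹.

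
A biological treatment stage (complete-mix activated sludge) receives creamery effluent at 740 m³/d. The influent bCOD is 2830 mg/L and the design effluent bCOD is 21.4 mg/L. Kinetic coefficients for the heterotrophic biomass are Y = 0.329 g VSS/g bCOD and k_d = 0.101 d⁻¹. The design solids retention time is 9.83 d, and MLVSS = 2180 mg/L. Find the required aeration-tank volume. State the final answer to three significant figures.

V ≈ 1550 m³

Steady-state biomass mass balance: V·X·(1 + k_d·θ_c) = Y·Q·(S₀ − S)·θ_c, so V = 0.329 × 740 × (2830 − 21.4) × 9.83 / [2180 × (1 + 0.101 × 9.83)] = 6.72×10^6 / 4344 = 1547 m³.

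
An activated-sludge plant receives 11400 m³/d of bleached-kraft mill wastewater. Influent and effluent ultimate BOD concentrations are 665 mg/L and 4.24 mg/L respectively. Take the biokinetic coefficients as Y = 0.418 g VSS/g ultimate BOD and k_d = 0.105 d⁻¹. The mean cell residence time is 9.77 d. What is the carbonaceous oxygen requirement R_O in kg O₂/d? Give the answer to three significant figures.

The observed yield is Y_obs = Y/(1 + k_d·θ_c) = 0.418 / (1 + 0.105 × 9.77) = 0.418 / 2.026 = 0.2063 g VSS per g ultimate BOD removed.
Substrate removed = Q·(S₀ − S) = 11400 m³/d × (665 − 4.24) g/m³ = 7.53×10^6 g/d = 7533 kg/d.
P_X = Y_obs·Q·(S₀ − S) = 0.2063 × 7533 = 1554 kg VSS/d.
R_O = Q·ΔS − 1.42 P_X = 7533 − 2207 = 5326 kg O₂/d.

R_O ≈ 5330 kg O₂/d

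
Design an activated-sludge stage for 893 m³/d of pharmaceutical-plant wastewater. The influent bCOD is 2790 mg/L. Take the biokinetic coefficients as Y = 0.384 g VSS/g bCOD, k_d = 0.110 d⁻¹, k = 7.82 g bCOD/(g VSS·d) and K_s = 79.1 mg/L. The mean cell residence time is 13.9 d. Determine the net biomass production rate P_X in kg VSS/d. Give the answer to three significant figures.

P_X ≈ 378 kg VSS/d

From the Monod/SRT balance for a CMAS, S = K_s·(1+k_d θ_c)/[θ_c·(Y k − k_d) − 1] = 79.1 × (1 + 0.110 × 13.9) / [13.9 × (0.384 × 7.82 − 0.110) − 1] = 200.0 / 39.21 = 5.102 mg/L.
Y_obs = Y / (1 + k_d θ_c) = 0.384 / (1 + 0.110 × 13.9) = 0.384 / 2.529 = 0.1518.
ΔS = 2790 − 5.10 = 2785 mg/L, so the substrate removal rate is 893 × 2785/1000 = 2487 kg bCOD/d.
Net biomass production P_X = Y_obs × Q·(S₀ − S) = 0.1518 × 2487 = 377.6 kg VSS/d.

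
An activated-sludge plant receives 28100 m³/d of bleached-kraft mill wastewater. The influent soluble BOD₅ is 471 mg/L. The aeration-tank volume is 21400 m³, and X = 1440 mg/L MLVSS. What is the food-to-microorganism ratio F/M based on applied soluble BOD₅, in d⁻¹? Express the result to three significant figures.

F/M ≈ 0.429 d⁻¹

Food-to-microorganism ratio F/M = Q S₀ / (V X) = 28100 × 471 / (21400 × 1440) = 0.4295 d⁻¹.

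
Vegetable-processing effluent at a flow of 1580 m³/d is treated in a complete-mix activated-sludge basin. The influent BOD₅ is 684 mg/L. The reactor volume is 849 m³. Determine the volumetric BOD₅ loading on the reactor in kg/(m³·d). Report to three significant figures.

Volumetric loading L_v = Q·S₀ / V = 1580 × 684 g/m³ / 849.0 m³ = 1273 g/(m³·d) = 1.273 kg BOD₅/(m³·d).

L_v ≈ 1.27 kg BOD₅/(m³·d)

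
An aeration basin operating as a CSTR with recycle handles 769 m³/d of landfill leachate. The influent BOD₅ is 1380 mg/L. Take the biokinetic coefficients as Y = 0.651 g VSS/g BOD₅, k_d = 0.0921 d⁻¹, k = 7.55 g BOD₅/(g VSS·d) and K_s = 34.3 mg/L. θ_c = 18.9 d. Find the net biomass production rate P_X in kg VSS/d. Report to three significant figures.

From the Monod/SRT balance for a CMAS, S = K_s·(1+k_d θ_c)/[θ_c·(Y k − k_d) − 1] = 34.3 × (1 + 0.0921 × 18.9) / [18.9 × (0.651 × 7.55 − 0.0921) − 1] = 94.01 / 90.15 = 1.043 mg/L.
The observed yield is Y_obs = Y/(1 + k_d·θ_c) = 0.651 / (1 + 0.0921 × 18.9) = 0.651 / 2.741 = 0.2375 g VSS per g BOD₅ removed.
Q·(S₀ − S) = 769 × (1380 − 1.04) × 10⁻³ = 1060 kg/d removed.
Biomass produced: P_X = Y_obs·Q·ΔS = 0.2375 × 1060 ≈ 251.9 kg VSS/d.

P_X ≈ 252 kg VSS/d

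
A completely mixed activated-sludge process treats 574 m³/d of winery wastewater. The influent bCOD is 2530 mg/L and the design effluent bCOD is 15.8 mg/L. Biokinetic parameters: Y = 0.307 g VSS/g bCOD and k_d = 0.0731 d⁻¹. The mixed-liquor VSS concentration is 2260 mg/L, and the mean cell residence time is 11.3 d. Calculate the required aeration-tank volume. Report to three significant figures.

Steady-state biomass mass balance: V·X·(1 + k_d·θ_c) = Y·Q·(S₀ − S)·θ_c, so V = 0.307 × 574 × (2530 − 15.8) × 11.3 / [2260 × (1 + 0.0731 × 11.3)] = 5.01×10^6 / 4127 = 1213 m³.

V ≈ 1210 m³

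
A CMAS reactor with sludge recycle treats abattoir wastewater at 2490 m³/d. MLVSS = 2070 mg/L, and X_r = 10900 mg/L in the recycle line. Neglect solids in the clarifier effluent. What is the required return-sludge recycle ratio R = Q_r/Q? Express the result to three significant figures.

Mass balance around the secondary clarifier (neglecting effluent solids): R = X / (X_r − X) = 2070 / (10900 − 2070) = 0.2344.

R ≈ 0.234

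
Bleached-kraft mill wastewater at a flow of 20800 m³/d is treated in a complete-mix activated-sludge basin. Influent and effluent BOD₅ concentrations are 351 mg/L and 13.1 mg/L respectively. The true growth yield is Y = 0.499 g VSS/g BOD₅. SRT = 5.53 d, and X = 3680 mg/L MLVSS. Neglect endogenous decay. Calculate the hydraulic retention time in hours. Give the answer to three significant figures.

τ ≈ 6.08 h

With k_d = 0 the design equation reduces to V = Y Q (S₀−S) θ_c / X = 0.499 × 20800 × (351 − 13.1) × 5.53 / 3680 = 5270 m³.
τ = V/Q = 5270/20800 = 0.2534 d, or 6.081 h.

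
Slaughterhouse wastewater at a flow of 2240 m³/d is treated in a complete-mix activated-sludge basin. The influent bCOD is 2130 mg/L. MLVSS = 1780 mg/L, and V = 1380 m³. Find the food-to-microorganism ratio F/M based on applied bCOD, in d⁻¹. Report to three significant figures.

F/M = Q·S₀ / (V·X) = 2240 × 2130 / (1380 × 1780) = 1.942 g bCOD·(g VSS·d)⁻¹.

F/M ≈ 1.94 d⁻¹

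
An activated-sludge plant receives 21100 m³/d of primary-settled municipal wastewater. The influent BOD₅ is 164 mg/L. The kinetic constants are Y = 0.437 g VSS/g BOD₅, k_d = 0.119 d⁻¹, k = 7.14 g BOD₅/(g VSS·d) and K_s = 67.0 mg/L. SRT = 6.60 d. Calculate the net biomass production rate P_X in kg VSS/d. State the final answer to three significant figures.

P_X ≈ 814 kg VSS/d

For a completely mixed reactor with recycle the Lawrence–McCarty relation gives S = K_s·(1 + k_d·θ_c) / [θ_c·(Y·k − k_d) − 1] = 67.0 × (1 + 0.119 × 6.60) / [6.60 × (0.437 × 7.14 − 0.119) − 1] = 119.6 / 18.81 = 6.360 mg/L.
Correct the yield for decay: Y_obs = Y/(1 + k_d θ_c) = 0.437 / (1 + 0.119 × 6.60) = 0.437 / 1.785 = 0.2448.
ΔS = 164 − 6.36 = 157.6 mg/L, so the substrate removal rate is 21100 × 157.6/1000 = 3326 kg BOD₅/d.
Biomass produced: P_X = Y_obs·Q·ΔS = 0.2448 × 3326 ≈ 814.1 kg VSS/d.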